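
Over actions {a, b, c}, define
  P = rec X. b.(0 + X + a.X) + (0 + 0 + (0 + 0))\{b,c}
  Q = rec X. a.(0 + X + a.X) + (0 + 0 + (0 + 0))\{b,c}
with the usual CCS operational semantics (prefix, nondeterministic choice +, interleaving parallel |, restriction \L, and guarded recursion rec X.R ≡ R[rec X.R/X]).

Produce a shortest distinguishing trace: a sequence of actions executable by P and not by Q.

b

LTS(P): 2 reachable states
  s0 = rec X. b.(0 + X + a.X) + (0 + 0 + (0 + 0))\{b,c} ⊢ -b-> s1
  s1 = 0 + (rec X. b.(0 + X + a.X) + (0 + 0 + (0 + 0))\{b,c}) + a.(rec X. b.(0 + X + a.X) + (0 + 0 + (0 + 0))\{b,c}) ⊢ -a-> s0, -b-> s1
LTS(Q): 2 reachable states
  t0 = rec X. a.(0 + X + a.X) + (0 + 0 + (0 + 0))\{b,c} ⊢ -a-> t1
  t1 = 0 + (rec X. a.(0 + X + a.X) + (0 + 0 + (0 + 0))\{b,c}) + a.(rec X. a.(0 + X + a.X) + (0 + 0 + (0 + 0))\{b,c}) ⊢ -a-> t0, -a-> t1
Run σ = ⟨b⟩ on P: start {s0}
  step 1 (b): {s1}
  ✓ P
Run σ = ⟨b⟩ on Q: start {t0}
  step 1 (b): ∅  — Q cannot continue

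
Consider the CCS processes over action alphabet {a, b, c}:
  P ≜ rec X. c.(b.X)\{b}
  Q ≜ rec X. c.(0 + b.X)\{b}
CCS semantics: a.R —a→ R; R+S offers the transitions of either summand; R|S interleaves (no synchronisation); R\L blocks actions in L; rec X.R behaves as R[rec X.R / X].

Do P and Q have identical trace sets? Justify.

traces(P) = traces(Q)

P's transition system — 2 states:
  m0 = rec X. c.(b.X)\{b} :: ··c··> m1
  m1 = (b.(rec X. c.(b.X)\{b}))\{b} :: ∅
Q's transition system — 2 states:
  n0 = rec X. c.(0 + b.X)\{b} :: ··c··> n1
  n1 = (0 + b.(rec X. c.(0 + b.X)\{b}))\{b} :: ∅
Partition-refinement fixed point:
  B0 = {m0, n0}
  B1 = {m1, n1}
m0 ∈ B0, n0 ∈ B0 → same block
Bisimilar ⇒ trace-equivalent.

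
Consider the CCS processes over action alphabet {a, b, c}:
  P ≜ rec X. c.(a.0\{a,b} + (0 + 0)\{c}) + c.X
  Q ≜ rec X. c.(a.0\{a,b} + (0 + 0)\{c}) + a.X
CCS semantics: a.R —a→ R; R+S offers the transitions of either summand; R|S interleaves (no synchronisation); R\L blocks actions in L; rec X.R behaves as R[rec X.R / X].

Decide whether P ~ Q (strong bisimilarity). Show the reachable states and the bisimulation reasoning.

NO

Reachable graph of P (3 states):
  m0 = rec X. c.(a.0\{a,b} + (0 + 0)\{c}) + c.X has moves —c→ m0, —c→ m1
  m1 = a.0\{a,b} + (0 + 0)\{c} has moves —a→ m2
  m2 = 0\{a,b} has moves deadlocked
Reachable graph of Q (3 states):
  n0 = rec X. c.(a.0\{a,b} + (0 + 0)\{c}) + a.X has moves —a→ n0, —c→ n1
  n1 = a.0\{a,b} + (0 + 0)\{c} has moves —a→ n2
  n2 = 0\{a,b} has moves deadlocked
Partition-refinement fixed point:
  B0 = {m0}
  B1 = {m1, n1}
  B2 = {m2, n2}
  B3 = {n0}
m0 ∈ B0, n0 ∈ B3 → different blocks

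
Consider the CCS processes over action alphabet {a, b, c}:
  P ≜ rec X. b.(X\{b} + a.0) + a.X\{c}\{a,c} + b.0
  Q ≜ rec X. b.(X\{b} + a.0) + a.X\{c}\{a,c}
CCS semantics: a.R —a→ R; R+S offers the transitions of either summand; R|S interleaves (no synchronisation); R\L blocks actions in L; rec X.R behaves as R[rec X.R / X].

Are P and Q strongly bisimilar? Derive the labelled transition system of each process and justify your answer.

P's transition system — 7 states:
  s0 = rec X. b.(X\{b} + a.0) + a.X\{c}\{a,c} + b.0 → -a-> s1, -b-> s2, -b-> s3
  s1 = (rec X. b.(X\{b} + a.0) + a.X\{c}\{a,c} + b.0)\{c}\{a,c} → -b-> s4, -b-> s5
  s2 = (rec X. b.(X\{b} + a.0) + a.X\{c}\{a,c} + b.0)\{b} + a.0 → -a-> s3, -a-> s6
  s3 = 0 → deadlocked
  s4 = ((rec X. b.(X\{b} + a.0) + a.X\{c}\{a,c} + b.0)\{b} + a.0)\{c}\{a,c} → deadlocked
  s5 = 0\{c}\{a,c} → deadlocked
  s6 = (rec X. b.(X\{b} + a.0) + a.X\{c}\{a,c} + b.0)\{c}\{a,c}\{b} → deadlocked
Q's transition system — 6 states:
  t0 = rec X. b.(X\{b} + a.0) + a.X\{c}\{a,c} → -a-> t1, -b-> t2
  t1 = (rec X. b.(X\{b} + a.0) + a.X\{c}\{a,c})\{c}\{a,c} → -b-> t3
  t2 = (rec X. b.(X\{b} + a.0) + a.X\{c}\{a,c})\{b} + a.0 → -a-> t4, -a-> t5
  t3 = ((rec X. b.(X\{b} + a.0) + a.X\{c}\{a,c})\{b} + a.0)\{c}\{a,c} → deadlocked
  t4 = (rec X. b.(X\{b} + a.0) + a.X\{c}\{a,c})\{c}\{a,c}\{b} → deadlocked
  t5 = 0 → deadlocked
Coarsest stable partition (strong bisimilarity classes):
  B0 = {s0}
  B1 = {s2, t2}
  B2 = {s3, s4, s5, s6, t3, t4, t5}
  B3 = {s1, t1}
  B4 = {t0}
s0 ∈ B0, t0 ∈ B4 → different blocks

NO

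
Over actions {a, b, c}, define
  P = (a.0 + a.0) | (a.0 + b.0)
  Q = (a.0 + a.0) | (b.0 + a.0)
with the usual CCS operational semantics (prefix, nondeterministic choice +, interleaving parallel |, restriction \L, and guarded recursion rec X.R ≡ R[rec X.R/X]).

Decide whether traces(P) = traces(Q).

YES

P's transition system — 4 states:
  p0 = (a.0 + a.0) | (a.0 + b.0) :: ··a··> p1, ··a··> p2, ··b··> p1
  p1 = (a.0 + a.0) | 0 :: ··a··> p3
  p2 = 0 | (a.0 + b.0) :: ··a··> p3, ··b··> p3
  p3 = 0 | 0 :: (no moves)
Q's transition system — 4 states:
  q0 = (a.0 + a.0) | (b.0 + a.0) :: ··a··> q1, ··a··> q2, ··b··> q1
  q1 = (a.0 + a.0) | 0 :: ··a··> q3
  q2 = 0 | (b.0 + a.0) :: ··a··> q3, ··b··> q3
  q3 = 0 | 0 :: (no moves)
Bisimilarity quotient blocks:
  B0 = {p0, q0}
  B1 = {p1, q1}
  B2 = {p3, q3}
  B3 = {p2, q2}
p0 ∈ B0, q0 ∈ B0 → same block
Bisimilar ⇒ trace-equivalent.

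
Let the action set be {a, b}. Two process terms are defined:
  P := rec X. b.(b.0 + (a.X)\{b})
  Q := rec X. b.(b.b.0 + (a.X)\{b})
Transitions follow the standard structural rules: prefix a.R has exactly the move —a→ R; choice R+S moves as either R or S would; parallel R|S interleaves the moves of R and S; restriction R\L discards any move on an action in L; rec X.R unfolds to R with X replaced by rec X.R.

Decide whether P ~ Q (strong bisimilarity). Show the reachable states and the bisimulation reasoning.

P ≁ Q

LTS(P): 4 reachable states
  p0 = rec X. b.(b.0 + (a.X)\{b}) ⊢ -b-> p1
  p1 = b.0 + (a.(rec X. b.(b.0 + (a.X)\{b})))\{b} ⊢ -a-> p2, -b-> p3
  p2 = (rec X. b.(b.0 + (a.X)\{b}))\{b} ⊢ stopped
  p3 = 0 ⊢ stopped
LTS(Q): 5 reachable states
  q0 = rec X. b.(b.b.0 + (a.X)\{b}) ⊢ -b-> q1
  q1 = b.b.0 + (a.(rec X. b.(b.b.0 + (a.X)\{b})))\{b} ⊢ -a-> q2, -b-> q3
  q2 = (rec X. b.(b.b.0 + (a.X)\{b}))\{b} ⊢ stopped
  q3 = b.0 ⊢ -b-> q4
  q4 = 0 ⊢ stopped
Bisimilarity quotient blocks:
  B0 = {p0}
  B1 = {p1}
  B2 = {p2, p3, q2, q4}
  B3 = {q0}
  B4 = {q1}
  B5 = {q3}
p0 ∈ B0, q0 ∈ B3 → different blocks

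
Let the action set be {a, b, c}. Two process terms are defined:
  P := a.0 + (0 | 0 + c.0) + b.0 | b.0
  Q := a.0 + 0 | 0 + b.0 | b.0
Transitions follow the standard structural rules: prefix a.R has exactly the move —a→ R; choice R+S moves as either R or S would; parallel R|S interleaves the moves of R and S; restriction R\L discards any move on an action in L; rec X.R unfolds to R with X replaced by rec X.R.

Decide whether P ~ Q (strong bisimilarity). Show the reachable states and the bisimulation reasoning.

Reachable graph of P (5 states):
  m0 = a.0 + (0 | 0 + c.0) + b.0 | b.0 | ··a··> m1, ··b··> m2, ··b··> m3, ··c··> m1
  m1 = 0 | deadlocked
  m2 = 0 | b.0 | ··b··> m4
  m3 = b.0 | 0 | ··b··> m4
  m4 = 0 | 0 | deadlocked
Reachable graph of Q (5 states):
  n0 = a.0 + 0 | 0 + b.0 | b.0 | ··a··> n1, ··b··> n2, ··b··> n3
  n1 = 0 | deadlocked
  n2 = 0 | b.0 | ··b··> n4
  n3 = b.0 | 0 | ··b··> n4
  n4 = 0 | 0 | deadlocked
Partition-refinement fixed point:
  B0 = {m0}
  B1 = {m2, m3, n2, n3}
  B2 = {m1, m4, n1, n4}
  B3 = {n0}
m0 ∈ B0, n0 ∈ B3 → different blocks

NO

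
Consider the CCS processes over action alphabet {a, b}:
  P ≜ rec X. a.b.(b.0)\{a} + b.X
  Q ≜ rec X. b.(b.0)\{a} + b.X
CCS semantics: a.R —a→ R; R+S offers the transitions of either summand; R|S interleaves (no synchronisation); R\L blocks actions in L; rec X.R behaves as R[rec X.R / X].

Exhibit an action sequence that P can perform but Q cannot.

a

Reachable graph of P (4 states):
  p0 = rec X. a.b.(b.0)\{a} + b.X | -a-> p1, -b-> p0
  p1 = b.(b.0)\{a} | -b-> p2
  p2 = (b.0)\{a} | -b-> p3
  p3 = 0\{a} | ·
Reachable graph of Q (3 states):
  q0 = rec X. b.(b.0)\{a} + b.X | -b-> q0, -b-> q1
  q1 = (b.0)\{a} | -b-> q2
  q2 = 0\{a} | ·
Trace ⟨a⟩ through P, begin at {p0}:
  step 1 (a): {p1}
  — P admits the full trace.
Trace ⟨a⟩ through Q, begin at {q0}:
  step 1 (a): no successor for Q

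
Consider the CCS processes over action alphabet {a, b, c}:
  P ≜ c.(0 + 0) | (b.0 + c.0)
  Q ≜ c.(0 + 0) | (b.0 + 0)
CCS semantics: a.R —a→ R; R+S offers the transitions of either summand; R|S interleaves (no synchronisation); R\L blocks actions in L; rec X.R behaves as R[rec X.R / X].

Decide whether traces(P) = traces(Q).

trace-distinct — witness ⟨cc⟩

P's transition system — 4 states:
  m0 = c.(0 + 0) | (b.0 + c.0) :: --b--▸ m1, --c--▸ m1, --c--▸ m2
  m1 = c.(0 + 0) | 0 :: --c--▸ m3
  m2 = (0 + 0) | (b.0 + c.0) :: --b--▸ m3, --c--▸ m3
  m3 = (0 + 0) | 0 :: (no moves)
Q's transition system — 4 states:
  n0 = c.(0 + 0) | (b.0 + 0) :: --b--▸ n1, --c--▸ n2
  n1 = c.(0 + 0) | 0 :: --c--▸ n3
  n2 = (0 + 0) | (b.0 + 0) :: --b--▸ n3
  n3 = (0 + 0) | 0 :: (no moves)
Trace ⟨cc⟩ through P, begin at {m0}:
  step 1 (c): {m1, m2}
  step 2 (c): {m3}
  — P admits the full trace.
Trace ⟨cc⟩ through Q, begin at {n0}:
  step 1 (c): {n2}
  step 2 (c): no successor for Q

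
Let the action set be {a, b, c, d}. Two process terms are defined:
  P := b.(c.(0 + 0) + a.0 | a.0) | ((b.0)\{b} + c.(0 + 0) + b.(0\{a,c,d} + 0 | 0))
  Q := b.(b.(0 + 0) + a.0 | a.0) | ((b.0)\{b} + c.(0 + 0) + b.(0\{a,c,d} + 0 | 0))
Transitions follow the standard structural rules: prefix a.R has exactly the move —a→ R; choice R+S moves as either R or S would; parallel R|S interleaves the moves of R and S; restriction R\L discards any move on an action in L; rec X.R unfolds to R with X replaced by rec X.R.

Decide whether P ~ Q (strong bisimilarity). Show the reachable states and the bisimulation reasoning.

P's transition system — 18 states:
  u0 = b.(c.(0 + 0) + a.0 | a.0) | ((b.0)\{b} + c.(0 + 0) + b.(0\{a,c,d} + 0 | 0)) | -b-> u1, -b-> u2, -c-> u3
  u1 = (c.(0 + 0) + a.0 | a.0) | ((b.0)\{b} + c.(0 + 0) + b.(0\{a,c,d} + 0 | 0)) | -a-> u4, -a-> u5, -b-> u6, -c-> u7, -c-> u8
  u2 = b.(c.(0 + 0) + a.0 | a.0) | (0\{a,c,d} + 0 | 0) | -b-> u6
  u3 = b.(c.(0 + 0) + a.0 | a.0) | (0 + 0) | -b-> u8
  u4 = 0 | a.0 | ((b.0)\{b} + c.(0 + 0) + b.(0\{a,c,d} + 0 | 0)) | -a-> u9, -b-> u10, -c-> u11
  u5 = a.0 | 0 | ((b.0)\{b} + c.(0 + 0) + b.(0\{a,c,d} + 0 | 0)) | -a-> u9, -b-> u12, -c-> u13
  u6 = (c.(0 + 0) + a.0 | a.0) | (0\{a,c,d} + 0 | 0) | -a-> u10, -a-> u12, -c-> u14
  u7 = (0 + 0) | ((b.0)\{b} + c.(0 + 0) + b.(0\{a,c,d} + 0 | 0)) | -b-> u14, -c-> u15
  u8 = (c.(0 + 0) + a.0 | a.0) | (0 + 0) | -a-> u11, -a-> u13, -c-> u15
  u9 = 0 | 0 | ((b.0)\{b} + c.(0 + 0) + b.(0\{a,c,d} + 0 | 0)) | -b-> u16, -c-> u17
  u10 = 0 | a.0 | (0\{a,c,d} + 0 | 0) | -a-> u16
  u11 = 0 | a.0 | (0 + 0) | -a-> u17
  u12 = a.0 | 0 | (0\{a,c,d} + 0 | 0) | -a-> u16
  u13 = a.0 | 0 | (0 + 0) | -a-> u17
  u14 = (0 + 0) | (0\{a,c,d} + 0 | 0) | ·
  u15 = (0 + 0) | (0 + 0) | ·
  u16 = 0 | 0 | (0\{a,c,d} + 0 | 0) | ·
  u17 = 0 | 0 | (0 + 0) | ·
Q's transition system — 18 states:
  v0 = b.(b.(0 + 0) + a.0 | a.0) | ((b.0)\{b} + c.(0 + 0) + b.(0\{a,c,d} + 0 | 0)) | -b-> v1, -b-> v2, -c-> v3
  v1 = (b.(0 + 0) + a.0 | a.0) | ((b.0)\{b} + c.(0 + 0) + b.(0\{a,c,d} + 0 | 0)) | -a-> v4, -a-> v5, -b-> v6, -b-> v7, -c-> v8
  v2 = b.(b.(0 + 0) + a.0 | a.0) | (0\{a,c,d} + 0 | 0) | -b-> v7
  v3 = b.(b.(0 + 0) + a.0 | a.0) | (0 + 0) | -b-> v8
  v4 = 0 | a.0 | ((b.0)\{b} + c.(0 + 0) + b.(0\{a,c,d} + 0 | 0)) | -a-> v9, -b-> v10, -c-> v11
  v5 = a.0 | 0 | ((b.0)\{b} + c.(0 + 0) + b.(0\{a,c,d} + 0 | 0)) | -a-> v9, -b-> v12, -c-> v13
  v6 = (0 + 0) | ((b.0)\{b} + c.(0 + 0) + b.(0\{a,c,d} + 0 | 0)) | -b-> v14, -c-> v15
  v7 = (b.(0 + 0) + a.0 | a.0) | (0\{a,c,d} + 0 | 0) | -a-> v10, -a-> v12, -b-> v14
  v8 = (b.(0 + 0) + a.0 | a.0) | (0 + 0) | -a-> v11, -a-> v13, -b-> v15
  v9 = 0 | 0 | ((b.0)\{b} + c.(0 + 0) + b.(0\{a,c,d} + 0 | 0)) | -b-> v16, -c-> v17
  v10 = 0 | a.0 | (0\{a,c,d} + 0 | 0) | -a-> v16
  v11 = 0 | a.0 | (0 + 0) | -a-> v17
  v12 = a.0 | 0 | (0\{a,c,d} + 0 | 0) | -a-> v16
  v13 = a.0 | 0 | (0 + 0) | -a-> v17
  v14 = (0 + 0) | (0\{a,c,d} + 0 | 0) | ·
  v15 = (0 + 0) | (0 + 0) | ·
  v16 = 0 | 0 | (0\{a,c,d} + 0 | 0) | ·
  v17 = 0 | 0 | (0 + 0) | ·
Coarsest stable partition (strong bisimilarity classes):
  B0 = {u0}
  B1 = {u2, u3}
  B2 = {u6, u8}
  B3 = {u10, u11, u12, u13, v10, v11, v12, v13}
  B4 = {u14, u15, u16, u17, v14, v15, v16, v17}
  B5 = {u1}
  B6 = {u4, u5, v4, v5}
  B7 = {u7, u9, v6, v9}
  B8 = {v0}
  B9 = {v2, v3}
  B10 = {v7, v8}
  B11 = {v1}
u0 ∈ B0, v0 ∈ B8 → different blocks

NO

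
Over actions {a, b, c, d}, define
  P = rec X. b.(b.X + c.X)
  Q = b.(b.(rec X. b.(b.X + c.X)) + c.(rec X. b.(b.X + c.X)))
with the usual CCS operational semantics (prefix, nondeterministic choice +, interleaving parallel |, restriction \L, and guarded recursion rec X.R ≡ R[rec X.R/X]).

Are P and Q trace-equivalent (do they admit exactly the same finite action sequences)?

trace-equivalent

Reachable graph of P (2 states):
  p0 = rec X. b.(b.X + c.X) has moves =b=> p1
  p1 = b.(rec X. b.(b.X + c.X)) + c.(rec X. b.(b.X + c.X)) has moves =b=> p0, =c=> p0
Reachable graph of Q (3 states):
  q0 = b.(b.(rec X. b.(b.X + c.X)) + c.(rec X. b.(b.X + c.X))) has moves =b=> q1
  q1 = b.(rec X. b.(b.X + c.X)) + c.(rec X. b.(b.X + c.X)) has moves =b=> q2, =c=> q2
  q2 = rec X. b.(b.X + c.X) has moves =b=> q1
Coarsest stable partition (strong bisimilarity classes):
  B0 = {p0, q0, q2}
  B1 = {p1, q1}
p0 ∈ B0, q0 ∈ B0 → same block
Bisimilar ⇒ trace-equivalent.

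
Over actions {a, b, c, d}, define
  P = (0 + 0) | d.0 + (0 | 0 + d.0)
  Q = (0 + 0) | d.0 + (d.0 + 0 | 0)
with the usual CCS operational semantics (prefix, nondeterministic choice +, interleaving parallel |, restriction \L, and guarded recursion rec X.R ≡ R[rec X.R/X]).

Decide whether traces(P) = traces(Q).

YES

LTS(P): 3 reachable states
  p0 = (0 + 0) | d.0 + (0 | 0 + d.0) | -d-> p1, -d-> p2
  p1 = (0 + 0) | 0 | (no moves)
  p2 = 0 | (no moves)
LTS(Q): 3 reachable states
  q0 = (0 + 0) | d.0 + (d.0 + 0 | 0) | -d-> q1, -d-> q2
  q1 = (0 + 0) | 0 | (no moves)
  q2 = 0 | (no moves)
Partition-refinement fixed point:
  B0 = {p0, q0}
  B1 = {p1, p2, q1, q2}
p0 ∈ B0, q0 ∈ B0 → same block
Bisimilar ⇒ trace-equivalent.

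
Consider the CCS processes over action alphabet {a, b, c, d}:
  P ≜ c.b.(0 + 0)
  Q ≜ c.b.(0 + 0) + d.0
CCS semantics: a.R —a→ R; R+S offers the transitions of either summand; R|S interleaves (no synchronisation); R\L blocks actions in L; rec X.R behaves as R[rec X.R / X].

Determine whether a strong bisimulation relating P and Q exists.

LTS(P): 3 reachable states
  s0 = c.b.(0 + 0) ⊢ ··c··> s1
  s1 = b.(0 + 0) ⊢ ··b··> s2
  s2 = 0 + 0 ⊢ stopped
LTS(Q): 4 reachable states
  t0 = c.b.(0 + 0) + d.0 ⊢ ··c··> t1, ··d··> t2
  t1 = b.(0 + 0) ⊢ ··b··> t3
  t2 = 0 ⊢ stopped
  t3 = 0 + 0 ⊢ stopped
Partition-refinement fixed point:
  B0 = {s0}
  B1 = {s1, t1}
  B2 = {s2, t2, t3}
  B3 = {t0}
s0 ∈ B0, t0 ∈ B3 → different blocks

not bisimilar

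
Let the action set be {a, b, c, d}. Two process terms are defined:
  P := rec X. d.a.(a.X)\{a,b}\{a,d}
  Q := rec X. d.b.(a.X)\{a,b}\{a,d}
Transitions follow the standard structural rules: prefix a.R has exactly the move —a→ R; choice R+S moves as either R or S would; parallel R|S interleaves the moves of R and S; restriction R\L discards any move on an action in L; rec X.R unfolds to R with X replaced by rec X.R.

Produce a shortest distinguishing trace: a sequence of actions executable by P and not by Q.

Reachable graph of P (3 states):
  u0 = rec X. d.a.(a.X)\{a,b}\{a,d} ⊢ -d-> u1
  u1 = a.(a.(rec X. d.a.(a.X)\{a,b}\{a,d}))\{a,b}\{a,d} ⊢ -a-> u2
  u2 = (a.(rec X. d.a.(a.X)\{a,b}\{a,d}))\{a,b}\{a,d} ⊢ ∅
Reachable graph of Q (3 states):
  v0 = rec X. d.b.(a.X)\{a,b}\{a,d} ⊢ -d-> v1
  v1 = b.(a.(rec X. d.b.(a.X)\{a,b}\{a,d}))\{a,b}\{a,d} ⊢ -b-> v2
  v2 = (a.(rec X. d.b.(a.X)\{a,b}\{a,d}))\{a,b}\{a,d} ⊢ ∅
Trace ⟨da⟩ through P, begin at {u0}:
  after d @ step 1: {u1}
  after a @ step 2: {u2}
  ✓ P
Trace ⟨da⟩ through Q, begin at {v0}:
  after d @ step 1: {v1}
  after a @ step 2: ∅  — Q cannot continue

da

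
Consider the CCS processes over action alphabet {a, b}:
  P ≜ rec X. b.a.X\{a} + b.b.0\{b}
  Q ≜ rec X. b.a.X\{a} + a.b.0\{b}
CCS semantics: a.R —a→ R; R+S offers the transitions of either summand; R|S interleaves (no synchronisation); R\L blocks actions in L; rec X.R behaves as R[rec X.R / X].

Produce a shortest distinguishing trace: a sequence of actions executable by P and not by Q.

Reachable graph of P (8 states):
  s0 = rec X. b.a.X\{a} + b.b.0\{b} :: =b=> s1, =b=> s2
  s1 = a.(rec X. b.a.X\{a} + b.b.0\{b})\{a} :: =a=> s3
  s2 = b.0\{b} :: =b=> s4
  s3 = (rec X. b.a.X\{a} + b.b.0\{b})\{a} :: =b=> s5, =b=> s6
  s4 = 0\{b} :: ∅
  s5 = (a.(rec X. b.a.X\{a} + b.b.0\{b})\{a})\{a} :: ∅
  s6 = (b.0\{b})\{a} :: =b=> s7
  s7 = 0\{b}\{a} :: ∅
Reachable graph of Q (6 states):
  t0 = rec X. b.a.X\{a} + a.b.0\{b} :: =a=> t1, =b=> t2
  t1 = b.0\{b} :: =b=> t3
  t2 = a.(rec X. b.a.X\{a} + a.b.0\{b})\{a} :: =a=> t4
  t3 = 0\{b} :: ∅
  t4 = (rec X. b.a.X\{a} + a.b.0\{b})\{a} :: =b=> t5
  t5 = (a.(rec X. b.a.X\{a} + a.b.0\{b})\{a})\{a} :: ∅
Executing bb from P (initial set {s0}):
  after b @ step 1: {s1, s2}
  after b @ step 2: {s4}
  P completes σ.
Executing bb from Q (initial set {t0}):
  after b @ step 1: {t2}
  after b @ step 2: no successor for Q

bb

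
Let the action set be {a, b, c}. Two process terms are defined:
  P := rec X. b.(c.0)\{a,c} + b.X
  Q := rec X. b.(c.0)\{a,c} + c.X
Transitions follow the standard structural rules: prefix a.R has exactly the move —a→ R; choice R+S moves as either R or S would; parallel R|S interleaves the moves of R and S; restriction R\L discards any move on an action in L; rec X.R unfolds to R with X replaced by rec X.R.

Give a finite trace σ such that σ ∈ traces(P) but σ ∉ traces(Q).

bb

LTS(P): 2 reachable states
  s0 = rec X. b.(c.0)\{a,c} + b.X :: =b=> s0, =b=> s1
  s1 = (c.0)\{a,c} :: stopped
LTS(Q): 2 reachable states
  t0 = rec X. b.(c.0)\{a,c} + c.X :: =b=> t1, =c=> t0
  t1 = (c.0)\{a,c} :: stopped
Executing bb from P (initial set {s0}):
  [1] b ⇒ {s0, s1}
  [2] b ⇒ {s0, s1}
  P completes σ.
Executing bb from Q (initial set {t0}):
  [1] b ⇒ {t1}
  [2] b ⇒ ∅ (Q stuck)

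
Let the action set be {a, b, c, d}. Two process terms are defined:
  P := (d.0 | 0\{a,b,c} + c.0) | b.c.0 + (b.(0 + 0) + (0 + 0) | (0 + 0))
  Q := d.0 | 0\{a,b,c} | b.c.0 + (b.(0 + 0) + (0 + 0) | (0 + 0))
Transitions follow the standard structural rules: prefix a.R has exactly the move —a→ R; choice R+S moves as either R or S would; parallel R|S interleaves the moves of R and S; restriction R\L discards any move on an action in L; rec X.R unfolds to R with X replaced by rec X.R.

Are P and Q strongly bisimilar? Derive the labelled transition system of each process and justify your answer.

NO

P's transition system — 10 states:
  u0 = (d.0 | 0\{a,b,c} + c.0) | b.c.0 + (b.(0 + 0) + (0 + 0) | (0 + 0)) ⊢ --b--▸ u1, --b--▸ u2, --c--▸ u3, --d--▸ u4
  u1 = (d.0 | 0\{a,b,c} + c.0) | c.0 ⊢ --c--▸ u5, --c--▸ u6, --d--▸ u7
  u2 = 0 + 0 ⊢ ∅
  u3 = 0 | b.c.0 ⊢ --b--▸ u6
  u4 = 0 | 0\{a,b,c} | b.c.0 ⊢ --b--▸ u7
  u5 = (d.0 | 0\{a,b,c} + c.0) | 0 ⊢ --c--▸ u8, --d--▸ u9
  u6 = 0 | c.0 ⊢ --c--▸ u8
  u7 = 0 | 0\{a,b,c} | c.0 ⊢ --c--▸ u9
  u8 = 0 | 0 ⊢ ∅
  u9 = 0 | 0\{a,b,c} | 0 ⊢ ∅
Q's transition system — 7 states:
  v0 = d.0 | 0\{a,b,c} | b.c.0 + (b.(0 + 0) + (0 + 0) | (0 + 0)) ⊢ --b--▸ v1, --b--▸ v2, --d--▸ v3
  v1 = 0 + 0 ⊢ ∅
  v2 = d.0 | 0\{a,b,c} | c.0 ⊢ --c--▸ v4, --d--▸ v5
  v3 = 0 | 0\{a,b,c} | b.c.0 ⊢ --b--▸ v5
  v4 = d.0 | 0\{a,b,c} | 0 ⊢ --d--▸ v6
  v5 = 0 | 0\{a,b,c} | c.0 ⊢ --c--▸ v6
  v6 = 0 | 0\{a,b,c} | 0 ⊢ ∅
Partition-refinement fixed point:
  B0 = {u0}
  B1 = {u3, u4, v3}
  B2 = {u6, u7, v5}
  B3 = {u2, u8, u9, v1, v6}
  B4 = {u1}
  B5 = {u5}
  B6 = {v0}
  B7 = {v2}
  B8 = {v4}
u0 ∈ B0, v0 ∈ B6 → different blocks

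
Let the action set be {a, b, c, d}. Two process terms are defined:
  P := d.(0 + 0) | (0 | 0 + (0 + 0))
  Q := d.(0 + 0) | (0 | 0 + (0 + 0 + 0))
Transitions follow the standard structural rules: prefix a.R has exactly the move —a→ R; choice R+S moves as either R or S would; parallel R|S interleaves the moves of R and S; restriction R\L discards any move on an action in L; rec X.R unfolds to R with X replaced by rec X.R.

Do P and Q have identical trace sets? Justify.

traces(P) = traces(Q)

P's transition system — 2 states:
  u0 = d.(0 + 0) | (0 | 0 + (0 + 0)) → —d→ u1
  u1 = (0 + 0) | (0 | 0 + (0 + 0)) → (no moves)
Q's transition system — 2 states:
  v0 = d.(0 + 0) | (0 | 0 + (0 + 0 + 0)) → —d→ v1
  v1 = (0 + 0) | (0 | 0 + (0 + 0 + 0)) → (no moves)
Partition-refinement fixed point:
  B0 = {u0, v0}
  B1 = {u1, v1}
u0 ∈ B0, v0 ∈ B0 → same block
Bisimilar ⇒ trace-equivalent.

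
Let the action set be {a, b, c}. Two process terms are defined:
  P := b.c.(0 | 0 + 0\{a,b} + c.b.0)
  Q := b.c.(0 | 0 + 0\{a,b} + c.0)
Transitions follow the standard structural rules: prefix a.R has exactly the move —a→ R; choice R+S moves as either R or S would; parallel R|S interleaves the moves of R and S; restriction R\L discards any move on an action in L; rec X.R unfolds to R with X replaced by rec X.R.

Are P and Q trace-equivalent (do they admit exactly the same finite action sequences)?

Reachable graph of P (5 states):
  u0 = b.c.(0 | 0 + 0\{a,b} + c.b.0) → -b-> u1
  u1 = c.(0 | 0 + 0\{a,b} + c.b.0) → -c-> u2
  u2 = 0 | 0 + 0\{a,b} + c.b.0 → -c-> u3
  u3 = b.0 → -b-> u4
  u4 = 0 → ∅
Reachable graph of Q (4 states):
  v0 = b.c.(0 | 0 + 0\{a,b} + c.0) → -b-> v1
  v1 = c.(0 | 0 + 0\{a,b} + c.0) → -c-> v2
  v2 = 0 | 0 + 0\{a,b} + c.0 → -c-> v3
  v3 = 0 → ∅
Trace ⟨bccb⟩ through P, begin at {u0}:
  [1] b ⇒ {u1}
  [2] c ⇒ {u2}
  [3] c ⇒ {u3}
  [4] b ⇒ {u4}
  ✓ P
Trace ⟨bccb⟩ through Q, begin at {v0}:
  [1] b ⇒ {v1}
  [2] c ⇒ {v2}
  [3] c ⇒ {v3}
  [4] b ⇒ ∅  — Q cannot continue

NO — witness ⟨bccb⟩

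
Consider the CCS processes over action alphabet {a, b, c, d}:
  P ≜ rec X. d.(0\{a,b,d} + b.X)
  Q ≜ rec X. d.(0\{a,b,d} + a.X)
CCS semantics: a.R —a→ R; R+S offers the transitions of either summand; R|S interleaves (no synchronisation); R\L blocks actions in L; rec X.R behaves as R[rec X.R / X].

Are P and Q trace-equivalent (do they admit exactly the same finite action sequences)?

traces(P) ≠ traces(Q) — witness ⟨db⟩

Reachable graph of P (2 states):
  m0 = rec X. d.(0\{a,b,d} + b.X) has moves --d--▸ m1
  m1 = 0\{a,b,d} + b.(rec X. d.(0\{a,b,d} + b.X)) has moves --b--▸ m0
Reachable graph of Q (2 states):
  n0 = rec X. d.(0\{a,b,d} + a.X) has moves --d--▸ n1
  n1 = 0\{a,b,d} + a.(rec X. d.(0\{a,b,d} + a.X)) has moves --a--▸ n0
Run σ = ⟨db⟩ on P: start {m0}
  after d @ step 1: {m1}
  after b @ step 2: {m0}
  ✓ P
Run σ = ⟨db⟩ on Q: start {n0}
  after d @ step 1: {n1}
  after b @ step 2: no successor for Q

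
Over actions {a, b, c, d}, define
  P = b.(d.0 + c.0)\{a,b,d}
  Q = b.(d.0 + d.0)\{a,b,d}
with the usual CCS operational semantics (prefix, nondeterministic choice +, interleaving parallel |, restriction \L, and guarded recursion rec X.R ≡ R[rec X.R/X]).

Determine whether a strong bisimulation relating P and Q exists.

NO

P's transition system — 3 states:
  u0 = b.(d.0 + c.0)\{a,b,d} ⊢ —b→ u1
  u1 = (d.0 + c.0)\{a,b,d} ⊢ —c→ u2
  u2 = 0\{a,b,d} ⊢ ·
Q's transition system — 2 states:
  v0 = b.(d.0 + d.0)\{a,b,d} ⊢ —b→ v1
  v1 = (d.0 + d.0)\{a,b,d} ⊢ ·
Partition-refinement fixed point:
  B0 = {u0}
  B1 = {u1}
  B2 = {u2, v1}
  B3 = {v0}
u0 ∈ B0, v0 ∈ B3 → different blocks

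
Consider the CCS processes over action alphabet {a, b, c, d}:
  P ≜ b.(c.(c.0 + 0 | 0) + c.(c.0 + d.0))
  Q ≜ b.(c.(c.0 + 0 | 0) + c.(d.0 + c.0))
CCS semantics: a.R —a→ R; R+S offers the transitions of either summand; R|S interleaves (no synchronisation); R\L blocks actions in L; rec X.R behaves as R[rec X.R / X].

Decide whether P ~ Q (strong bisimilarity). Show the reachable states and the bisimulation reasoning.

P ~ Q

P's transition system — 5 states:
  m0 = b.(c.(c.0 + 0 | 0) + c.(c.0 + d.0)) | --b--▸ m1
  m1 = c.(c.0 + 0 | 0) + c.(c.0 + d.0) | --c--▸ m2, --c--▸ m3
  m2 = c.0 + 0 | 0 | --c--▸ m4
  m3 = c.0 + d.0 | --c--▸ m4, --d--▸ m4
  m4 = 0 | (no moves)
Q's transition system — 5 states:
  n0 = b.(c.(c.0 + 0 | 0) + c.(d.0 + c.0)) | --b--▸ n1
  n1 = c.(c.0 + 0 | 0) + c.(d.0 + c.0) | --c--▸ n2, --c--▸ n3
  n2 = c.0 + 0 | 0 | --c--▸ n4
  n3 = d.0 + c.0 | --c--▸ n4, --d--▸ n4
  n4 = 0 | (no moves)
Partition-refinement fixed point:
  B0 = {m0, n0}
  B1 = {m1, n1}
  B2 = {m2, n2}
  B3 = {m4, n4}
  B4 = {m3, n3}
m0 ∈ B0, n0 ∈ B0 → same block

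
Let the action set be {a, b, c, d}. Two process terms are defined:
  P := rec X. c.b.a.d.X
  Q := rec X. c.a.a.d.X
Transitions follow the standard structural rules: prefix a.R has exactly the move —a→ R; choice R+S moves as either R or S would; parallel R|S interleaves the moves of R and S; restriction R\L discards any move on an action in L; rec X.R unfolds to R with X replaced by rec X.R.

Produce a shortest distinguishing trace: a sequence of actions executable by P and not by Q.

cb

LTS(P): 4 reachable states
  s0 = rec X. c.b.a.d.X :: ··c··> s1
  s1 = b.a.d.(rec X. c.b.a.d.X) :: ··b··> s2
  s2 = a.d.(rec X. c.b.a.d.X) :: ··a··> s3
  s3 = d.(rec X. c.b.a.d.X) :: ··d··> s0
LTS(Q): 4 reachable states
  t0 = rec X. c.a.a.d.X :: ··c··> t1
  t1 = a.a.d.(rec X. c.a.a.d.X) :: ··a··> t2
  t2 = a.d.(rec X. c.a.a.d.X) :: ··a··> t3
  t3 = d.(rec X. c.a.a.d.X) :: ··d··> t0
Trace ⟨cb⟩ through P, begin at {s0}:
  step 1 (c): {s1}
  step 2 (b): {s2}
  — P admits the full trace.
Trace ⟨cb⟩ through Q, begin at {t0}:
  step 1 (c): {t1}
  step 2 (b): no successor for Q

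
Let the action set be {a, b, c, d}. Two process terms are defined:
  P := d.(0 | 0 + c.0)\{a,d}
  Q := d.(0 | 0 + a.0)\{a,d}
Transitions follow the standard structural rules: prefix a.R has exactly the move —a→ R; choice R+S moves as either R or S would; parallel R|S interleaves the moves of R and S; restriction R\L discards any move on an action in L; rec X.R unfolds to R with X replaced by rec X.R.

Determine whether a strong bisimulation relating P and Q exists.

P ≁ Q

LTS(P): 3 reachable states
  u0 = d.(0 | 0 + c.0)\{a,d} ⊢ -d-> u1
  u1 = (0 | 0 + c.0)\{a,d} ⊢ -c-> u2
  u2 = 0\{a,d} ⊢ stopped
LTS(Q): 2 reachable states
  v0 = d.(0 | 0 + a.0)\{a,d} ⊢ -d-> v1
  v1 = (0 | 0 + a.0)\{a,d} ⊢ stopped
Partition-refinement fixed point:
  B0 = {u0}
  B1 = {u1}
  B2 = {u2, v1}
  B3 = {v0}
u0 ∈ B0, v0 ∈ B3 → different blocks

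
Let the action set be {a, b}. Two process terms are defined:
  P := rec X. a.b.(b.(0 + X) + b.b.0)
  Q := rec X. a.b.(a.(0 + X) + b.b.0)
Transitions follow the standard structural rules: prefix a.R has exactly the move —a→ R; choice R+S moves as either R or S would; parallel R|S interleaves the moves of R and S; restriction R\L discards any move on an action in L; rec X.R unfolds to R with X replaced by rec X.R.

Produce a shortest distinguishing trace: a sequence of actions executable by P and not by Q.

abba

P's transition system — 6 states:
  m0 = rec X. a.b.(b.(0 + X) + b.b.0) ⊢ --a--▸ m1
  m1 = b.(b.(0 + (rec X. a.b.(b.(0 + X) + b.b.0))) + b.b.0) ⊢ --b--▸ m2
  m2 = b.(0 + (rec X. a.b.(b.(0 + X) + b.b.0))) + b.b.0 ⊢ --b--▸ m3, --b--▸ m4
  m3 = 0 + (rec X. a.b.(b.(0 + X) + b.b.0)) ⊢ --a--▸ m1
  m4 = b.0 ⊢ --b--▸ m5
  m5 = 0 ⊢ deadlocked
Q's transition system — 6 states:
  n0 = rec X. a.b.(a.(0 + X) + b.b.0) ⊢ --a--▸ n1
  n1 = b.(a.(0 + (rec X. a.b.(a.(0 + X) + b.b.0))) + b.b.0) ⊢ --b--▸ n2
  n2 = a.(0 + (rec X. a.b.(a.(0 + X) + b.b.0))) + b.b.0 ⊢ --a--▸ n3, --b--▸ n4
  n3 = 0 + (rec X. a.b.(a.(0 + X) + b.b.0)) ⊢ --a--▸ n1
  n4 = b.0 ⊢ --b--▸ n5
  n5 = 0 ⊢ deadlocked
Trace ⟨abba⟩ through P, begin at {m0}:
  step 1 (a): {m1}
  step 2 (b): {m2}
  step 3 (b): {m3, m4}
  step 4 (a): {m1}
  ✓ P
Trace ⟨abba⟩ through Q, begin at {n0}:
  step 1 (a): {n1}
  step 2 (b): {n2}
  step 3 (b): {n4}
  step 4 (a): no successor for Q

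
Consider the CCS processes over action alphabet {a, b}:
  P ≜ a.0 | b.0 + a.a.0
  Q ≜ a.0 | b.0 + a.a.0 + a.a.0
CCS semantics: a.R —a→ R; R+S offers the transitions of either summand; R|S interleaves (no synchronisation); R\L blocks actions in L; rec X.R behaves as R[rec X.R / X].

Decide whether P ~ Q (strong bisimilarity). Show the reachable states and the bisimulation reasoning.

P's transition system — 6 states:
  s0 = a.0 | b.0 + a.a.0 :: —a→ s1, —a→ s2, —b→ s3
  s1 = 0 | b.0 :: —b→ s4
  s2 = a.0 :: —a→ s5
  s3 = a.0 | 0 :: —a→ s4
  s4 = 0 | 0 :: ·
  s5 = 0 :: ·
Q's transition system — 6 states:
  t0 = a.0 | b.0 + a.a.0 + a.a.0 :: —a→ t1, —a→ t2, —b→ t3
  t1 = 0 | b.0 :: —b→ t4
  t2 = a.0 :: —a→ t5
  t3 = a.0 | 0 :: —a→ t4
  t4 = 0 | 0 :: ·
  t5 = 0 :: ·
Coarsest stable partition (strong bisimilarity classes):
  B0 = {s0, t0}
  B1 = {s1, t1}
  B2 = {s4, s5, t4, t5}
  B3 = {s2, s3, t2, t3}
s0 ∈ B0, t0 ∈ B0 → same block

bisimilar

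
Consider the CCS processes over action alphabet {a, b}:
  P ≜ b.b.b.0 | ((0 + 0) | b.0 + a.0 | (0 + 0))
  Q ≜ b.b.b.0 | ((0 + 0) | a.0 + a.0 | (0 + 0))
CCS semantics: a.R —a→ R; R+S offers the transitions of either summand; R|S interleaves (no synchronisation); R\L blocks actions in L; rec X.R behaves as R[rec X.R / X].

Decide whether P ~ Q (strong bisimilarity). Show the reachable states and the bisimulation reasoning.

P's transition system — 12 states:
  s0 = b.b.b.0 | ((0 + 0) | b.0 + a.0 | (0 + 0)) ⊢ =a=> s1, =b=> s2, =b=> s3
  s1 = b.b.b.0 | (0 | (0 + 0)) ⊢ =b=> s4
  s2 = b.b.0 | ((0 + 0) | b.0 + a.0 | (0 + 0)) ⊢ =a=> s4, =b=> s5, =b=> s6
  s3 = b.b.b.0 | ((0 + 0) | 0) ⊢ =b=> s6
  s4 = b.b.0 | (0 | (0 + 0)) ⊢ =b=> s7
  s5 = b.0 | ((0 + 0) | b.0 + a.0 | (0 + 0)) ⊢ =a=> s7, =b=> s8, =b=> s9
  s6 = b.b.0 | ((0 + 0) | 0) ⊢ =b=> s9
  s7 = b.0 | (0 | (0 + 0)) ⊢ =b=> s10
  s8 = 0 | ((0 + 0) | b.0 + a.0 | (0 + 0)) ⊢ =a=> s10, =b=> s11
  s9 = b.0 | ((0 + 0) | 0) ⊢ =b=> s11
  s10 = 0 | (0 | (0 + 0)) ⊢ ∅
  s11 = 0 | ((0 + 0) | 0) ⊢ ∅
Q's transition system — 12 states:
  t0 = b.b.b.0 | ((0 + 0) | a.0 + a.0 | (0 + 0)) ⊢ =a=> t1, =a=> t2, =b=> t3
  t1 = b.b.b.0 | ((0 + 0) | 0) ⊢ =b=> t4
  t2 = b.b.b.0 | (0 | (0 + 0)) ⊢ =b=> t5
  t3 = b.b.0 | ((0 + 0) | a.0 + a.0 | (0 + 0)) ⊢ =a=> t4, =a=> t5, =b=> t6
  t4 = b.b.0 | ((0 + 0) | 0) ⊢ =b=> t7
  t5 = b.b.0 | (0 | (0 + 0)) ⊢ =b=> t8
  t6 = b.0 | ((0 + 0) | a.0 + a.0 | (0 + 0)) ⊢ =a=> t7, =a=> t8, =b=> t9
  t7 = b.0 | ((0 + 0) | 0) ⊢ =b=> t10
  t8 = b.0 | (0 | (0 + 0)) ⊢ =b=> t11
  t9 = 0 | ((0 + 0) | a.0 + a.0 | (0 + 0)) ⊢ =a=> t10, =a=> t11
  t10 = 0 | ((0 + 0) | 0) ⊢ ∅
  t11 = 0 | (0 | (0 + 0)) ⊢ ∅
Partition-refinement fixed point:
  B0 = {s0}
  B1 = {s1, s3, t1, t2}
  B2 = {s4, s6, t4, t5}
  B3 = {s7, s9, t7, t8}
  B4 = {s10, s11, t10, t11}
  B5 = {s2}
  B6 = {s5}
  B7 = {s8}
  B8 = {t0}
  B9 = {t3}
  B10 = {t6}
  B11 = {t9}
s0 ∈ B0, t0 ∈ B8 → different blocks

not bisimilar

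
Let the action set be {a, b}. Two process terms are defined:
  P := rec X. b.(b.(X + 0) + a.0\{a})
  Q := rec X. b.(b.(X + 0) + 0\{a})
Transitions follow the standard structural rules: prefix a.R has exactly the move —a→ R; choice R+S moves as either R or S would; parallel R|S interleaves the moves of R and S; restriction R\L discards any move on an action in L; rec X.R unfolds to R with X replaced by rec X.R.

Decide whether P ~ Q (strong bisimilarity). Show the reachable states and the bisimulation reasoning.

P ≁ Q

Reachable graph of P (4 states):
  s0 = rec X. b.(b.(X + 0) + a.0\{a}) | ··b··> s1
  s1 = b.((rec X. b.(b.(X + 0) + a.0\{a})) + 0) + a.0\{a} | ··a··> s2, ··b··> s3
  s2 = 0\{a} | (no moves)
  s3 = (rec X. b.(b.(X + 0) + a.0\{a})) + 0 | ··b··> s1
Reachable graph of Q (3 states):
  t0 = rec X. b.(b.(X + 0) + 0\{a}) | ··b··> t1
  t1 = b.((rec X. b.(b.(X + 0) + 0\{a})) + 0) + 0\{a} | ··b··> t2
  t2 = (rec X. b.(b.(X + 0) + 0\{a})) + 0 | ··b··> t1
Bisimilarity quotient blocks:
  B0 = {s0, s3}
  B1 = {s1}
  B2 = {s2}
  B3 = {t0, t1, t2}
s0 ∈ B0, t0 ∈ B3 → different blocks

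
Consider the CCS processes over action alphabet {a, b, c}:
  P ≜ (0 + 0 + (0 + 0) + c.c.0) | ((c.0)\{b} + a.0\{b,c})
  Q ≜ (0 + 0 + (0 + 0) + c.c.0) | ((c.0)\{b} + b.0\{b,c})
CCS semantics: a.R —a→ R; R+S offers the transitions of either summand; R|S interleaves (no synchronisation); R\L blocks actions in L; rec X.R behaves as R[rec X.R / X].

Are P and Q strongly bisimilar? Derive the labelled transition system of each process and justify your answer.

Reachable graph of P (9 states):
  u0 = (0 + 0 + (0 + 0) + c.c.0) | ((c.0)\{b} + a.0\{b,c}) → ··a··> u1, ··c··> u2, ··c··> u3
  u1 = (0 + 0 + (0 + 0) + c.c.0) | 0\{b,c} → ··c··> u4
  u2 = (0 + 0 + (0 + 0) + c.c.0) | 0\{b} → ··c··> u5
  u3 = c.0 | ((c.0)\{b} + a.0\{b,c}) → ··a··> u4, ··c··> u5, ··c··> u6
  u4 = c.0 | 0\{b,c} → ··c··> u7
  u5 = c.0 | 0\{b} → ··c··> u8
  u6 = 0 | ((c.0)\{b} + a.0\{b,c}) → ··a··> u7, ··c··> u8
  u7 = 0 | 0\{b,c} → stopped
  u8 = 0 | 0\{b} → stopped
Reachable graph of Q (9 states):
  v0 = (0 + 0 + (0 + 0) + c.c.0) | ((c.0)\{b} + b.0\{b,c}) → ··b··> v1, ··c··> v2, ··c··> v3
  v1 = (0 + 0 + (0 + 0) + c.c.0) | 0\{b,c} → ··c··> v4
  v2 = (0 + 0 + (0 + 0) + c.c.0) | 0\{b} → ··c··> v5
  v3 = c.0 | ((c.0)\{b} + b.0\{b,c}) → ··b··> v4, ··c··> v5, ··c··> v6
  v4 = c.0 | 0\{b,c} → ··c··> v7
  v5 = c.0 | 0\{b} → ··c··> v8
  v6 = 0 | ((c.0)\{b} + b.0\{b,c}) → ··b··> v7, ··c··> v8
  v7 = 0 | 0\{b,c} → stopped
  v8 = 0 | 0\{b} → stopped
Bisimilarity quotient blocks:
  B0 = {u0}
  B1 = {u1, u2, v1, v2}
  B2 = {u4, u5, v4, v5}
  B3 = {u7, u8, v7, v8}
  B4 = {u3}
  B5 = {u6}
  B6 = {v0}
  B7 = {v3}
  B8 = {v6}
u0 ∈ B0, v0 ∈ B6 → different blocks

P ≁ Q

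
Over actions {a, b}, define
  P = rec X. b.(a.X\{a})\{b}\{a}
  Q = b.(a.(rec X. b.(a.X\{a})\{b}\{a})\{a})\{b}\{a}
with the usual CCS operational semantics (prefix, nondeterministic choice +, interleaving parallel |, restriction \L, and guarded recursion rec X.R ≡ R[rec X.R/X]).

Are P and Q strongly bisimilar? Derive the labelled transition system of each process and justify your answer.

P ~ Q

Reachable graph of P (2 states):
  m0 = rec X. b.(a.X\{a})\{b}\{a} :: =b=> m1
  m1 = (a.(rec X. b.(a.X\{a})\{b}\{a})\{a})\{b}\{a} :: (no moves)
Reachable graph of Q (2 states):
  n0 = b.(a.(rec X. b.(a.X\{a})\{b}\{a})\{a})\{b}\{a} :: =b=> n1
  n1 = (a.(rec X. b.(a.X\{a})\{b}\{a})\{a})\{b}\{a} :: (no moves)
Partition-refinement fixed point:
  B0 = {m0, n0}
  B1 = {m1, n1}
m0 ∈ B0, n0 ∈ B0 → same block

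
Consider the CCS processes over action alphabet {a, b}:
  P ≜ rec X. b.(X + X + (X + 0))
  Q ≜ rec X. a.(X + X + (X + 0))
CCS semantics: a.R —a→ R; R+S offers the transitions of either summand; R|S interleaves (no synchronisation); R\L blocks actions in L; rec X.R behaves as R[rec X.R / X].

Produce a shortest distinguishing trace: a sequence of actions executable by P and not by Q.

b

LTS(P): 2 reachable states
  s0 = rec X. b.(X + X + (X + 0)) | -b-> s1
  s1 = (rec X. b.(X + X + (X + 0))) + (rec X. b.(X + X + (X + 0))) + ((rec X. b.(X + X + (X + 0))) + 0) | -b-> s1
LTS(Q): 2 reachable states
  t0 = rec X. a.(X + X + (X + 0)) | -a-> t1
  t1 = (rec X. a.(X + X + (X + 0))) + (rec X. a.(X + X + (X + 0))) + ((rec X. a.(X + X + (X + 0))) + 0) | -a-> t1
Trace ⟨b⟩ through P, begin at {s0}:
  after b @ step 1: {s1}
  ✓ P
Trace ⟨b⟩ through Q, begin at {t0}:
  after b @ step 1: no successor for Q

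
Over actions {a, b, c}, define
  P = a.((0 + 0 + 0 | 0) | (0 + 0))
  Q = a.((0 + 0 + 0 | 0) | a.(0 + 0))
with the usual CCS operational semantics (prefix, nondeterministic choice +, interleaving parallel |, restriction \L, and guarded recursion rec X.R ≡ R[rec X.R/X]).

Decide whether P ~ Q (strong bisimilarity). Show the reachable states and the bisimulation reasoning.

NO

LTS(P): 2 reachable states
  m0 = a.((0 + 0 + 0 | 0) | (0 + 0)) → ··a··> m1
  m1 = (0 + 0 + 0 | 0) | (0 + 0) → ∅
LTS(Q): 3 reachable states
  n0 = a.((0 + 0 + 0 | 0) | a.(0 + 0)) → ··a··> n1
  n1 = (0 + 0 + 0 | 0) | a.(0 + 0) → ··a··> n2
  n2 = (0 + 0 + 0 | 0) | (0 + 0) → ∅
Partition-refinement fixed point:
  B0 = {m0, n1}
  B1 = {m1, n2}
  B2 = {n0}
m0 ∈ B0, n0 ∈ B2 → different blocks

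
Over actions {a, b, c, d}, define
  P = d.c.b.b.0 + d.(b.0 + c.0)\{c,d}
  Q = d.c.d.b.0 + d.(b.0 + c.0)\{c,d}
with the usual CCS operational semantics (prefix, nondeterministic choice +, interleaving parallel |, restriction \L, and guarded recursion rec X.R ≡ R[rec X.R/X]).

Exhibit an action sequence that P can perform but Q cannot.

Reachable graph of P (7 states):
  m0 = d.c.b.b.0 + d.(b.0 + c.0)\{c,d} | --d--▸ m1, --d--▸ m2
  m1 = (b.0 + c.0)\{c,d} | --b--▸ m3
  m2 = c.b.b.0 | --c--▸ m4
  m3 = 0\{c,d} | ∅
  m4 = b.b.0 | --b--▸ m5
  m5 = b.0 | --b--▸ m6
  m6 = 0 | ∅
Reachable graph of Q (7 states):
  n0 = d.c.d.b.0 + d.(b.0 + c.0)\{c,d} | --d--▸ n1, --d--▸ n2
  n1 = (b.0 + c.0)\{c,d} | --b--▸ n3
  n2 = c.d.b.0 | --c--▸ n4
  n3 = 0\{c,d} | ∅
  n4 = d.b.0 | --d--▸ n5
  n5 = b.0 | --b--▸ n6
  n6 = 0 | ∅
Executing dcb from P (initial set {m0}):
  [1] d ⇒ {m1, m2}
  [2] c ⇒ {m4}
  [3] b ⇒ {m5}
  ✓ P
Executing dcb from Q (initial set {n0}):
  [1] d ⇒ {n1, n2}
  [2] c ⇒ {n4}
  [3] b ⇒ ∅  — Q cannot continue

dcb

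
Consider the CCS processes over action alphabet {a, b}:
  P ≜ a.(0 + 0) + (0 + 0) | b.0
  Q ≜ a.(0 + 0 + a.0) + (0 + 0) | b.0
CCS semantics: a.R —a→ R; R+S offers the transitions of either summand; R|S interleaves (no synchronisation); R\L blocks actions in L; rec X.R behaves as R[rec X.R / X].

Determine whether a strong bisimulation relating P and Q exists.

Reachable graph of P (3 states):
  s0 = a.(0 + 0) + (0 + 0) | b.0 → =a=> s1, =b=> s2
  s1 = 0 + 0 → ·
  s2 = (0 + 0) | 0 → ·
Reachable graph of Q (4 states):
  t0 = a.(0 + 0 + a.0) + (0 + 0) | b.0 → =a=> t1, =b=> t2
  t1 = 0 + 0 + a.0 → =a=> t3
  t2 = (0 + 0) | 0 → ·
  t3 = 0 → ·
Bisimilarity quotient blocks:
  B0 = {s0}
  B1 = {s1, s2, t2, t3}
  B2 = {t0}
  B3 = {t1}
s0 ∈ B0, t0 ∈ B2 → different blocks

P ≁ Q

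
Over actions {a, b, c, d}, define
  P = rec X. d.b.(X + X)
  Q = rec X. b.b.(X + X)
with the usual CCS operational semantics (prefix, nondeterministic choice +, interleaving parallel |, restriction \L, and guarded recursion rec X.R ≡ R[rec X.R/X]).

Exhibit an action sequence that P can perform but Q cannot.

LTS(P): 3 reachable states
  m0 = rec X. d.b.(X + X) → -d-> m1
  m1 = b.((rec X. d.b.(X + X)) + (rec X. d.b.(X + X))) → -b-> m2
  m2 = (rec X. d.b.(X + X)) + (rec X. d.b.(X + X)) → -d-> m1
LTS(Q): 3 reachable states
  n0 = rec X. b.b.(X + X) → -b-> n1
  n1 = b.((rec X. b.b.(X + X)) + (rec X. b.b.(X + X))) → -b-> n2
  n2 = (rec X. b.b.(X + X)) + (rec X. b.b.(X + X)) → -b-> n1
Run σ = ⟨d⟩ on P: start {m0}
  [1] d ⇒ {m1}
  P completes σ.
Run σ = ⟨d⟩ on Q: start {n0}
  [1] d ⇒ ∅  — Q cannot continue

d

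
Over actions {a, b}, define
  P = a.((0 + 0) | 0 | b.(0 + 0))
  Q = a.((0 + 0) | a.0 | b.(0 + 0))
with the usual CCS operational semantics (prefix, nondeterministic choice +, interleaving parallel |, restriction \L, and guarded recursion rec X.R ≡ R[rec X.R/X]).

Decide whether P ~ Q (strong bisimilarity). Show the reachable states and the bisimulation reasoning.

Reachable graph of P (3 states):
  s0 = a.((0 + 0) | 0 | b.(0 + 0)) :: -a-> s1
  s1 = (0 + 0) | 0 | b.(0 + 0) :: -b-> s2
  s2 = (0 + 0) | 0 | (0 + 0) :: (no moves)
Reachable graph of Q (5 states):
  t0 = a.((0 + 0) | a.0 | b.(0 + 0)) :: -a-> t1
  t1 = (0 + 0) | a.0 | b.(0 + 0) :: -a-> t2, -b-> t3
  t2 = (0 + 0) | 0 | b.(0 + 0) :: -b-> t4
  t3 = (0 + 0) | a.0 | (0 + 0) :: -a-> t4
  t4 = (0 + 0) | 0 | (0 + 0) :: (no moves)
Coarsest stable partition (strong bisimilarity classes):
  B0 = {s0}
  B1 = {s1, t2}
  B2 = {s2, t4}
  B3 = {t0}
  B4 = {t1}
  B5 = {t3}
s0 ∈ B0, t0 ∈ B3 → different blocks

NO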